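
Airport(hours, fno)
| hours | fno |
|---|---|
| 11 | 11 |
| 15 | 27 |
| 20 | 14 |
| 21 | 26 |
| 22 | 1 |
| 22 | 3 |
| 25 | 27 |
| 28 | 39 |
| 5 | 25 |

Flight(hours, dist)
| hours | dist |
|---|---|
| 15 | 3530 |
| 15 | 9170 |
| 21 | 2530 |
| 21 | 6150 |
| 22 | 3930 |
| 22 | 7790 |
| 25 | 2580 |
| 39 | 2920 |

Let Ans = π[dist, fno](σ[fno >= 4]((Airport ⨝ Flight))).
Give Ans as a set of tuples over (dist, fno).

Joining Airport and Flight on hours yields {(15, 27, 3530), (15, 27, 9170), (21, 26, 2530), (21, 26, 6150), (22, 1, 3930), (22, 1, 7790), (22, 3, 3930), (22, 3, 7790), (25, 27, 2580)}.
Selection fno >= 4: {(15, 27, 3530), (15, 27, 9170), (21, 26, 2530), (21, 26, 6150), (25, 27, 2580)}
π_{dist, fno} gives {(2530, 26), (2580, 27), (3530, 27), (6150, 26), (9170, 27)}.

{(2530, 26), (2580, 27), (3530, 27), (6150, 26), (9170, 27)}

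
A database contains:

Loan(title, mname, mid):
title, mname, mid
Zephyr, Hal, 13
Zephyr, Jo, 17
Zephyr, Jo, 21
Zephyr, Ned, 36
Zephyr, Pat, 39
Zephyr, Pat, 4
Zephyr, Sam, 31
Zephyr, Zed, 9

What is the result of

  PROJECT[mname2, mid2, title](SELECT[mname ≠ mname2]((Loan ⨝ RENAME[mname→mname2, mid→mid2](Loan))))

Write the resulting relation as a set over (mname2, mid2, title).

{(Hal, 13, Zephyr), (Jo, 17, Zephyr), (Jo, 21, Zephyr), (Ned, 36, Zephyr), (Pat, 39, Zephyr), (Pat, 4, Zephyr), (Sam, 31, Zephyr), (Zed, 9, Zephyr)}

ρ[mname→mname2, mid→mid2]: schema becomes (title, mname2, mid2); tuples unchanged.
Loan ⋈ RENAME[mname→mname2, mid→mid2](Loan) (natural join on title): {(Zephyr, Hal, 13, Hal, 13), (Zephyr, Hal, 13, Jo, 17), (Zephyr, Hal, 13, Jo, 21), (Zephyr, Hal, 13, Ned, 36), (Zephyr, Hal, 13, Pat, 39), (Zephyr, Hal, 13, Pat, 4), (Zephyr, Hal, 13, Sam, 31), (Zephyr, Hal, 13, Zed, 9), (Zephyr, Jo, 17, Hal, 13), (Zephyr, Jo, 17, Jo, 17), (Zephyr, Jo, 17, Jo, 21), (Zephyr, Jo, 17, Ned, 36), (Zephyr, Jo, 17, Pat, 39), (Zephyr, Jo, 17, Pat, 4), (Zephyr, Jo, 17, Sam, 31), (Zephyr, Jo, 17, Zed, 9), (Zephyr, Jo, 21, Hal, 13), (Zephyr, Jo, 21, Jo, 17), (Zephyr, Jo, 21, Jo, 21), (Zephyr, Jo, 21, Ned, 36), (Zephyr, Jo, 21, Pat, 39), (Zephyr, Jo, 21, Pat, 4), (Zephyr, Jo, 21, Sam, 31), (Zephyr, Jo, 21, Zed, 9), (Zephyr, Ned, 36, Hal, 13), (Zephyr, Ned, 36, Jo, 17), (Zephyr, Ned, 36, Jo, 21), (Zephyr, Ned, 36, Ned, 36), (Zephyr, Ned, 36, Pat, 39), (Zephyr, Ned, 36, Pat, 4), (Zephyr, Ned, 36, Sam, 31), (Zephyr, Ned, 36, Zed, 9), (Zephyr, Pat, 39, Hal, 13), (Zephyr, Pat, 39, Jo, 17), (Zephyr, Pat, 39, Jo, 21), (Zephyr, Pat, 39, Ned, 36), (Zephyr, Pat, 39, Pat, 39), (Zephyr, Pat, 39, Pat, 4), (Zephyr, Pat, 39, Sam, 31), (Zephyr, Pat, 39, Zed, 9), (Zephyr, Pat, 4, Hal, 13), (Zephyr, Pat, 4, Jo, 17), (Zephyr, Pat, 4, Jo, 21), (Zephyr, Pat, 4, Ned, 36), (Zephyr, Pat, 4, Pat, 39), (Zephyr, Pat, 4, Pat, 4), (Zephyr, Pat, 4, Sam, 31), (Zephyr, Pat, 4, Zed, 9), (Zephyr, Sam, 31, Hal, 13), (Zephyr, Sam, 31, Jo, 17), (Zephyr, Sam, 31, Jo, 21), (Zephyr, Sam, 31, Ned, 36), (Zephyr, Sam, 31, Pat, 39), (Zephyr, Sam, 31, Pat, 4), (Zephyr, Sam, 31, Sam, 31), (Zephyr, Sam, 31, Zed, 9), (Zephyr, Zed, 9, Hal, 13), (Zephyr, Zed, 9, Jo, 17), (Zephyr, Zed, 9, Jo, 21), (Zephyr, Zed, 9, Ned, 36), (Zephyr, Zed, 9, Pat, 39), (Zephyr, Zed, 9, Pat, 4), (Zephyr, Zed, 9, Sam, 31), (Zephyr, Zed, 9, Zed, 9)}
Apply σ_{mname ≠ mname2}; surviving tuples: {(Zephyr, Hal, 13, Jo, 17), (Zephyr, Hal, 13, Jo, 21), (Zephyr, Hal, 13, Ned, 36), (Zephyr, Hal, 13, Pat, 39), (Zephyr, Hal, 13, Pat, 4), (Zephyr, Hal, 13, Sam, 31), (Zephyr, Hal, 13, Zed, 9), (Zephyr, Jo, 17, Hal, 13), (Zephyr, Jo, 17, Ned, 36), (Zephyr, Jo, 17, Pat, 39), (Zephyr, Jo, 17, Pat, 4), (Zephyr, Jo, 17, Sam, 31), (Zephyr, Jo, 17, Zed, 9), (Zephyr, Jo, 21, Hal, 13), (Zephyr, Jo, 21, Ned, 36), (Zephyr, Jo, 21, Pat, 39), (Zephyr, Jo, 21, Pat, 4), (Zephyr, Jo, 21, Sam, 31), (Zephyr, Jo, 21, Zed, 9), (Zephyr, Ned, 36, Hal, 13), (Zephyr, Ned, 36, Jo, 17), (Zephyr, Ned, 36, Jo, 21), (Zephyr, Ned, 36, Pat, 39), (Zephyr, Ned, 36, Pat, 4), (Zephyr, Ned, 36, Sam, 31), (Zephyr, Ned, 36, Zed, 9), (Zephyr, Pat, 39, Hal, 13), (Zephyr, Pat, 39, Jo, 17), (Zephyr, Pat, 39, Jo, 21), (Zephyr, Pat, 39, Ned, 36), (Zephyr, Pat, 39, Sam, 31), (Zephyr, Pat, 39, Zed, 9), (Zephyr, Pat, 4, Hal, 13), (Zephyr, Pat, 4, Jo, 17), (Zephyr, Pat, 4, Jo, 21), (Zephyr, Pat, 4, Ned, 36), (Zephyr, Pat, 4, Sam, 31), (Zephyr, Pat, 4, Zed, 9), (Zephyr, Sam, 31, Hal, 13), (Zephyr, Sam, 31, Jo, 17), (Zephyr, Sam, 31, Jo, 21), (Zephyr, Sam, 31, Ned, 36), (Zephyr, Sam, 31, Pat, 39), (Zephyr, Sam, 31, Pat, 4), (Zephyr, Sam, 31, Zed, 9), (Zephyr, Zed, 9, Hal, 13), (Zephyr, Zed, 9, Jo, 17), (Zephyr, Zed, 9, Jo, 21), (Zephyr, Zed, 9, Ned, 36), (Zephyr, Zed, 9, Pat, 39), (Zephyr, Zed, 9, Pat, 4), (Zephyr, Zed, 9, Sam, 31)}
π[mname2, mid2, title]: project onto (mname2, mid2, title) (44 duplicate(s) eliminated) → {(Hal, 13, Zephyr), (Jo, 17, Zephyr), (Jo, 21, Zephyr), (Ned, 36, Zephyr), (Pat, 39, Zephyr), (Pat, 4, Zephyr), (Sam, 31, Zephyr), (Zed, 9, Zephyr)}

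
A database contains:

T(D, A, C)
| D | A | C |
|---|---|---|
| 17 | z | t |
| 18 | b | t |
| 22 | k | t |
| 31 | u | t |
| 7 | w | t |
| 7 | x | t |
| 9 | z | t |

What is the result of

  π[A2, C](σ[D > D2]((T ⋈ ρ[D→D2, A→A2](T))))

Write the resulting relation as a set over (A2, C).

{(b, t), (k, t), (w, t), (x, t), (z, t)}

ρ[D→D2, A→A2]: schema becomes (D2, A2, C); tuples unchanged.
Natural join on C: {(17, z, t, 17, z), (17, z, t, 18, b), (17, z, t, 22, k), (17, z, t, 31, u), (17, z, t, 7, w), (17, z, t, 7, x), (17, z, t, 9, z), (18, b, t, 17, z), (18, b, t, 18, b), (18, b, t, 22, k), (18, b, t, 31, u), (18, b, t, 7, w), (18, b, t, 7, x), (18, b, t, 9, z), (22, k, t, 17, z), (22, k, t, 18, b), (22, k, t, 22, k), (22, k, t, 31, u), (22, k, t, 7, w), (22, k, t, 7, x), (22, k, t, 9, z), (31, u, t, 17, z), (31, u, t, 18, b), (31, u, t, 22, k), (31, u, t, 31, u), (31, u, t, 7, w), (31, u, t, 7, x), (31, u, t, 9, z), (7, w, t, 17, z), (7, w, t, 18, b), (7, w, t, 22, k), (7, w, t, 31, u), (7, w, t, 7, w), (7, w, t, 7, x), (7, w, t, 9, z), (7, x, t, 17, z), (7, x, t, 18, b), (7, x, t, 22, k), (7, x, t, 31, u), (7, x, t, 7, w), (7, x, t, 7, x), (7, x, t, 9, z), (9, z, t, 17, z), (9, z, t, 18, b), (9, z, t, 22, k), (9, z, t, 31, u), (9, z, t, 7, w), (9, z, t, 7, x), (9, z, t, 9, z)}
Apply σ_{D > D2}; surviving tuples: {(17, z, t, 7, w), (17, z, t, 7, x), (17, z, t, 9, z), (18, b, t, 17, z), (18, b, t, 7, w), (18, b, t, 7, x), (18, b, t, 9, z), (22, k, t, 17, z), (22, k, t, 18, b), (22, k, t, 7, w), (22, k, t, 7, x), (22, k, t, 9, z), (31, u, t, 17, z), (31, u, t, 18, b), (31, u, t, 22, k), (31, u, t, 7, w), (31, u, t, 7, x), (31, u, t, 9, z), (9, z, t, 7, w), (9, z, t, 7, x)}
π[A2, C]: project onto (A2, C) (15 duplicate(s) eliminated) → {(b, t), (k, t), (w, t), (x, t), (z, t)}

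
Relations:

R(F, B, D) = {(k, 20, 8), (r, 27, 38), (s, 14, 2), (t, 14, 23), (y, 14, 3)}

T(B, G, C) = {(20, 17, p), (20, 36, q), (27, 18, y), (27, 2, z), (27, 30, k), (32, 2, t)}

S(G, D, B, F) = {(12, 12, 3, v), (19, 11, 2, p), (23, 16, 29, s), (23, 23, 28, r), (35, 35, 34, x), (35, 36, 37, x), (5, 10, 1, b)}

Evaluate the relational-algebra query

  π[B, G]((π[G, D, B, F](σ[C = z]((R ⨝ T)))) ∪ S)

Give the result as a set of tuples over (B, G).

Natural join on B: {(k, 20, 8, 17, p), (k, 20, 8, 36, q), (r, 27, 38, 18, y), (r, 27, 38, 2, z), (r, 27, 38, 30, k)}
Selection C = z: {(r, 27, 38, 2, z)}
π_{G, D, B, F} gives {(2, 38, 27, r)}.
Taking the union: {(12, 12, 3, v), (19, 11, 2, p), (2, 38, 27, r), (23, 16, 29, s), (23, 23, 28, r), (35, 35, 34, x), (35, 36, 37, x), (5, 10, 1, b)}
π_{B, G} gives {(1, 5), (2, 19), (27, 2), (28, 23), (29, 23), (3, 12), (34, 35), (37, 35)}.

{(1, 5), (2, 19), (27, 2), (28, 23), (29, 23), (3, 12), (34, 35), (37, 35)}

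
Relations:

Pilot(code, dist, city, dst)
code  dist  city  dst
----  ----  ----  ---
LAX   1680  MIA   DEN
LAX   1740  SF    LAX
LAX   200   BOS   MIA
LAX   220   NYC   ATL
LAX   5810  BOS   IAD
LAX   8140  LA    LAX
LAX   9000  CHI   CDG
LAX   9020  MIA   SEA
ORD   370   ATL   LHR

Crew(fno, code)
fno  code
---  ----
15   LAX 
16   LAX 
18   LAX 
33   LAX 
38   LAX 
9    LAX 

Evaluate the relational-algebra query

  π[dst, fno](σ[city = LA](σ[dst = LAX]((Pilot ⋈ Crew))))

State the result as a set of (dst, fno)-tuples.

{(LAX, 15), (LAX, 16), (LAX, 18), (LAX, 33), (LAX, 38), (LAX, 9)}

Natural join on code: {(LAX, 1680, MIA, DEN, 15), (LAX, 1680, MIA, DEN, 16), (LAX, 1680, MIA, DEN, 18), (LAX, 1680, MIA, DEN, 33), (LAX, 1680, MIA, DEN, 38), (LAX, 1680, MIA, DEN, 9), (LAX, 1740, SF, LAX, 15), (LAX, 1740, SF, LAX, 16), (LAX, 1740, SF, LAX, 18), (LAX, 1740, SF, LAX, 33), (LAX, 1740, SF, LAX, 38), (LAX, 1740, SF, LAX, 9), (LAX, 200, BOS, MIA, 15), (LAX, 200, BOS, MIA, 16), (LAX, 200, BOS, MIA, 18), (LAX, 200, BOS, MIA, 33), (LAX, 200, BOS, MIA, 38), (LAX, 200, BOS, MIA, 9), (LAX, 220, NYC, ATL, 15), (LAX, 220, NYC, ATL, 16), (LAX, 220, NYC, ATL, 18), (LAX, 220, NYC, ATL, 33), (LAX, 220, NYC, ATL, 38), (LAX, 220, NYC, ATL, 9), (LAX, 5810, BOS, IAD, 15), (LAX, 5810, BOS, IAD, 16), (LAX, 5810, BOS, IAD, 18), (LAX, 5810, BOS, IAD, 33), (LAX, 5810, BOS, IAD, 38), (LAX, 5810, BOS, IAD, 9), (LAX, 8140, LA, LAX, 15), (LAX, 8140, LA, LAX, 16), (LAX, 8140, LA, LAX, 18), (LAX, 8140, LA, LAX, 33), (LAX, 8140, LA, LAX, 38), (LAX, 8140, LA, LAX, 9), (LAX, 9000, CHI, CDG, 15), (LAX, 9000, CHI, CDG, 16), (LAX, 9000, CHI, CDG, 18), (LAX, 9000, CHI, CDG, 33), (LAX, 9000, CHI, CDG, 38), (LAX, 9000, CHI, CDG, 9), (LAX, 9020, MIA, SEA, 15), (LAX, 9020, MIA, SEA, 16), (LAX, 9020, MIA, SEA, 18), (LAX, 9020, MIA, SEA, 33), (LAX, 9020, MIA, SEA, 38), (LAX, 9020, MIA, SEA, 9)}
Selection dst = LAX: {(LAX, 1740, SF, LAX, 15), (LAX, 1740, SF, LAX, 16), (LAX, 1740, SF, LAX, 18), (LAX, 1740, SF, LAX, 33), (LAX, 1740, SF, LAX, 38), (LAX, 1740, SF, LAX, 9), (LAX, 8140, LA, LAX, 15), (LAX, 8140, LA, LAX, 16), (LAX, 8140, LA, LAX, 18), (LAX, 8140, LA, LAX, 33), (LAX, 8140, LA, LAX, 38), (LAX, 8140, LA, LAX, 9)}
Selection city = LA: {(LAX, 8140, LA, LAX, 15), (LAX, 8140, LA, LAX, 16), (LAX, 8140, LA, LAX, 18), (LAX, 8140, LA, LAX, 33), (LAX, 8140, LA, LAX, 38), (LAX, 8140, LA, LAX, 9)}
Keep only column(s) dst, fno: {(LAX, 15), (LAX, 16), (LAX, 18), (LAX, 33), (LAX, 38), (LAX, 9)}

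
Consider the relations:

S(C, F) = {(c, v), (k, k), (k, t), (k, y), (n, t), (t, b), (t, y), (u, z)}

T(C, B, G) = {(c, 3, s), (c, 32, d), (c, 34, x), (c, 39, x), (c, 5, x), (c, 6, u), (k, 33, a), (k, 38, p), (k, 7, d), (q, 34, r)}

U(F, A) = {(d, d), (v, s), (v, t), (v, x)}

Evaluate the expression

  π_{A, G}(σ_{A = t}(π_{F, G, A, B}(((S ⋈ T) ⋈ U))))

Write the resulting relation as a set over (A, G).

{(t, d), (t, s), (t, u), (t, x)}

Joining S and T on C yields {(c, v, 3, s), (c, v, 32, d), (c, v, 34, x), (c, v, 39, x), (c, v, 5, x), (c, v, 6, u), (k, k, 33, a), (k, k, 38, p), (k, k, 7, d), (k, t, 33, a), (k, t, 38, p), (k, t, 7, d), (k, y, 33, a), (k, y, 38, p), (k, y, 7, d)}.
Joining (S ⋈ T) and U on F yields {(c, v, 3, s, s), (c, v, 3, s, t), (c, v, 3, s, x), (c, v, 32, d, s), (c, v, 32, d, t), (c, v, 32, d, x), (c, v, 34, x, s), (c, v, 34, x, t), (c, v, 34, x, x), (c, v, 39, x, s), (c, v, 39, x, t), (c, v, 39, x, x), (c, v, 5, x, s), (c, v, 5, x, t), (c, v, 5, x, x), (c, v, 6, u, s), (c, v, 6, u, t), (c, v, 6, u, x)}.
π[F, G, A, B]: project onto (F, G, A, B) → {(v, d, s, 32), (v, d, t, 32), (v, d, x, 32), (v, s, s, 3), (v, s, t, 3), (v, s, x, 3), (v, u, s, 6), (v, u, t, 6), (v, u, x, 6), (v, x, s, 34), (v, x, s, 39), (v, x, s, 5), (v, x, t, 34), (v, x, t, 39), (v, x, t, 5), (v, x, x, 34), (v, x, x, 39), (v, x, x, 5)}
Apply σ_{A = t}; surviving tuples: {(v, d, t, 32), (v, s, t, 3), (v, u, t, 6), (v, x, t, 34), (v, x, t, 39), (v, x, t, 5)}
π[A, G]: project onto (A, G) (2 duplicate(s) eliminated) → {(t, d), (t, s), (t, u), (t, x)}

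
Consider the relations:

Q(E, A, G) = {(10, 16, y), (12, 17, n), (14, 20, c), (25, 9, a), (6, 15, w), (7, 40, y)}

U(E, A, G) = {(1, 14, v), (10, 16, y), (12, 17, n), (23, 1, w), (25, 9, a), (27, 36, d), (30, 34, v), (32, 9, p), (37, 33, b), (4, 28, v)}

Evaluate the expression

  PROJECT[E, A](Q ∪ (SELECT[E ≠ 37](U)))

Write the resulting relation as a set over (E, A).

σ[E ≠ 37]: keep tuples satisfying E ≠ 37 → {(1, 14, v), (10, 16, y), (12, 17, n), (23, 1, w), (25, 9, a), (27, 36, d), (30, 34, v), (32, 9, p), (4, 28, v)}
Set union of the two operands is {(1, 14, v), (10, 16, y), (12, 17, n), (14, 20, c), (23, 1, w), (25, 9, a), (27, 36, d), (30, 34, v), (32, 9, p), (4, 28, v), (6, 15, w), (7, 40, y)}.
Projecting to E, A: {(1, 14), (10, 16), (12, 17), (14, 20), (23, 1), (25, 9), (27, 36), (30, 34), (32, 9), (4, 28), (6, 15), (7, 40)}

{(1, 14), (10, 16), (12, 17), (14, 20), (23, 1), (25, 9), (27, 36), (30, 34), (32, 9), (4, 28), (6, 15), (7, 40)}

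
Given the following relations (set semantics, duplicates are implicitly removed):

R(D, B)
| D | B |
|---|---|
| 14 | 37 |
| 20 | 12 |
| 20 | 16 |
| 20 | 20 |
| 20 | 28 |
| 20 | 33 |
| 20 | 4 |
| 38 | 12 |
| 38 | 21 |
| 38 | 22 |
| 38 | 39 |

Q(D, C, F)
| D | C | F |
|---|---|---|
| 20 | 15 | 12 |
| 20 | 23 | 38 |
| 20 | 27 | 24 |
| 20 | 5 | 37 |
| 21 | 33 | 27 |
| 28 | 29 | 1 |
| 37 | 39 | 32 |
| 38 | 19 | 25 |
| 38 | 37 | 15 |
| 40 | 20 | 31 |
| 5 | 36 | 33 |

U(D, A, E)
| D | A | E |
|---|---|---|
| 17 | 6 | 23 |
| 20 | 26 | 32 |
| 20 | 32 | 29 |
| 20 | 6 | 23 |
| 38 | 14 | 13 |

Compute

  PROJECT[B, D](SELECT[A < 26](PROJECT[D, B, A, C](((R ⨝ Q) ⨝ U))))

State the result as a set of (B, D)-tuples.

{(12, 20), (12, 38), (16, 20), (20, 20), (21, 38), (22, 38), (28, 20), (33, 20), (39, 38), (4, 20)}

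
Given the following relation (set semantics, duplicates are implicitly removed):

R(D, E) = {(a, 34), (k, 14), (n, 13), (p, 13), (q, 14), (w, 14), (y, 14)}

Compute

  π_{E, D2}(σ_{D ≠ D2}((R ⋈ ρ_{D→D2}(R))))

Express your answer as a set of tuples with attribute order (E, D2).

{(13, n), (13, p), (14, k), (14, q), (14, w), (14, y)}

ρ[D→D2]: schema becomes (D2, E); tuples unchanged.
Joining R and ρ_{D→D2}(R) on E yields {(a, 34, a), (k, 14, k), (k, 14, q), (k, 14, w), (k, 14, y), (n, 13, n), (n, 13, p), (p, 13, n), (p, 13, p), (q, 14, k), (q, 14, q), (q, 14, w), (q, 14, y), (w, 14, k), (w, 14, q), (w, 14, w), (w, 14, y), (y, 14, k), (y, 14, q), (y, 14, w), (y, 14, y)}.
σ[D ≠ D2]: keep tuples satisfying D ≠ D2 → {(k, 14, q), (k, 14, w), (k, 14, y), (n, 13, p), (p, 13, n), (q, 14, k), (q, 14, w), (q, 14, y), (w, 14, k), (w, 14, q), (w, 14, y), (y, 14, k), (y, 14, q), (y, 14, w)}
π_{E, D2} gives {(13, n), (13, p), (14, k), (14, q), (14, w), (14, y)} (8 duplicate(s) eliminated).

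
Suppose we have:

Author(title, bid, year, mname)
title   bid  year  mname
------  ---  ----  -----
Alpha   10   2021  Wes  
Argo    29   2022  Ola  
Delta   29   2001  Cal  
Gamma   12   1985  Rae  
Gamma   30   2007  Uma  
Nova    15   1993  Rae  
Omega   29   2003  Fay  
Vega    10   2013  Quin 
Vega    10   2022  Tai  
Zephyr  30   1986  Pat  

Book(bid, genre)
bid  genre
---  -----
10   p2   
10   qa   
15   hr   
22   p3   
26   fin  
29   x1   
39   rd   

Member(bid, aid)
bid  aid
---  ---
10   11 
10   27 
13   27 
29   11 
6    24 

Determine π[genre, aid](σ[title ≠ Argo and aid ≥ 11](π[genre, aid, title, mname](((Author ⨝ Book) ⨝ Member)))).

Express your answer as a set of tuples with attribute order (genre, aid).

{(p2, 11), (p2, 27), (qa, 11), (qa, 27), (x1, 11)}

Natural join on bid: {(Alpha, 10, 2021, Wes, p2), (Alpha, 10, 2021, Wes, qa), (Argo, 29, 2022, Ola, x1), (Delta, 29, 2001, Cal, x1), (Nova, 15, 1993, Rae, hr), (Omega, 29, 2003, Fay, x1), (Vega, 10, 2013, Quin, p2), (Vega, 10, 2013, Quin, qa), (Vega, 10, 2022, Tai, p2), (Vega, 10, 2022, Tai, qa)}
Natural join on bid: {(Alpha, 10, 2021, Wes, p2, 11), (Alpha, 10, 2021, Wes, p2, 27), (Alpha, 10, 2021, Wes, qa, 11), (Alpha, 10, 2021, Wes, qa, 27), (Argo, 29, 2022, Ola, x1, 11), (Delta, 29, 2001, Cal, x1, 11), (Omega, 29, 2003, Fay, x1, 11), (Vega, 10, 2013, Quin, p2, 11), (Vega, 10, 2013, Quin, p2, 27), (Vega, 10, 2013, Quin, qa, 11), (Vega, 10, 2013, Quin, qa, 27), (Vega, 10, 2022, Tai, p2, 11), (Vega, 10, 2022, Tai, p2, 27), (Vega, 10, 2022, Tai, qa, 11), (Vega, 10, 2022, Tai, qa, 27)}
Projecting to genre, aid, title, mname: {(p2, 11, Alpha, Wes), (p2, 11, Vega, Quin), (p2, 11, Vega, Tai), (p2, 27, Alpha, Wes), (p2, 27, Vega, Quin), (p2, 27, Vega, Tai), (qa, 11, Alpha, Wes), (qa, 11, Vega, Quin), (qa, 11, Vega, Tai), (qa, 27, Alpha, Wes), (qa, 27, Vega, Quin), (qa, 27, Vega, Tai), (x1, 11, Argo, Ola), (x1, 11, Delta, Cal), (x1, 11, Omega, Fay)}
Selection title ≠ Argo and aid ≥ 11: {(p2, 11, Alpha, Wes), (p2, 11, Vega, Quin), (p2, 11, Vega, Tai), (p2, 27, Alpha, Wes), (p2, 27, Vega, Quin), (p2, 27, Vega, Tai), (qa, 11, Alpha, Wes), (qa, 11, Vega, Quin), (qa, 11, Vega, Tai), (qa, 27, Alpha, Wes), (qa, 27, Vega, Quin), (qa, 27, Vega, Tai), (x1, 11, Delta, Cal), (x1, 11, Omega, Fay)}
Projecting to genre, aid (9 duplicate(s) eliminated): {(p2, 11), (p2, 27), (qa, 11), (qa, 27), (x1, 11)}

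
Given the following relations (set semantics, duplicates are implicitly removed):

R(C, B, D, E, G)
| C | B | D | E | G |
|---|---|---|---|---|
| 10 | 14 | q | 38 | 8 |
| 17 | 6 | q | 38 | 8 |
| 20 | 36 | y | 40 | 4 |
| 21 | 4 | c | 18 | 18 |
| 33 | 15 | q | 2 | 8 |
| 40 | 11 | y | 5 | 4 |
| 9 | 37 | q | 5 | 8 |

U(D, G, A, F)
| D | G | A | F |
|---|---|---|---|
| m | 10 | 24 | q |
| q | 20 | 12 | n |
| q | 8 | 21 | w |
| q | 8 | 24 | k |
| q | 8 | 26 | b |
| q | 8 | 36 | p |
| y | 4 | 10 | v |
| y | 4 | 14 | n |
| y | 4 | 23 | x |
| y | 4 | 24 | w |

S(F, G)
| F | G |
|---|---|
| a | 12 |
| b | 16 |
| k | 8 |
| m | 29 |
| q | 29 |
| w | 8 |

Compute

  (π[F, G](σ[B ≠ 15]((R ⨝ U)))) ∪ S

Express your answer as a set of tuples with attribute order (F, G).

R ⋈ U (natural join on D, G): {(10, 14, q, 38, 8, 21, w), (10, 14, q, 38, 8, 24, k), (10, 14, q, 38, 8, 26, b), (10, 14, q, 38, 8, 36, p), (17, 6, q, 38, 8, 21, w), (17, 6, q, 38, 8, 24, k), (17, 6, q, 38, 8, 26, b), (17, 6, q, 38, 8, 36, p), (20, 36, y, 40, 4, 10, v), (20, 36, y, 40, 4, 14, n), (20, 36, y, 40, 4, 23, x), (20, 36, y, 40, 4, 24, w), (33, 15, q, 2, 8, 21, w), (33, 15, q, 2, 8, 24, k), (33, 15, q, 2, 8, 26, b), (33, 15, q, 2, 8, 36, p), (40, 11, y, 5, 4, 10, v), (40, 11, y, 5, 4, 14, n), (40, 11, y, 5, 4, 23, x), (40, 11, y, 5, 4, 24, w), (9, 37, q, 5, 8, 21, w), (9, 37, q, 5, 8, 24, k), (9, 37, q, 5, 8, 26, b), (9, 37, q, 5, 8, 36, p)}
Selection B ≠ 15: {(10, 14, q, 38, 8, 21, w), (10, 14, q, 38, 8, 24, k), (10, 14, q, 38, 8, 26, b), (10, 14, q, 38, 8, 36, p), (17, 6, q, 38, 8, 21, w), (17, 6, q, 38, 8, 24, k), (17, 6, q, 38, 8, 26, b), (17, 6, q, 38, 8, 36, p), (20, 36, y, 40, 4, 10, v), (20, 36, y, 40, 4, 14, n), (20, 36, y, 40, 4, 23, x), (20, 36, y, 40, 4, 24, w), (40, 11, y, 5, 4, 10, v), (40, 11, y, 5, 4, 14, n), (40, 11, y, 5, 4, 23, x), (40, 11, y, 5, 4, 24, w), (9, 37, q, 5, 8, 21, w), (9, 37, q, 5, 8, 24, k), (9, 37, q, 5, 8, 26, b), (9, 37, q, 5, 8, 36, p)}
Projecting to F, G (12 duplicate(s) eliminated): {(b, 8), (k, 8), (n, 4), (p, 8), (v, 4), (w, 4), (w, 8), (x, 4)}
Set union of the two operands is {(a, 12), (b, 16), (b, 8), (k, 8), (m, 29), (n, 4), (p, 8), (q, 29), (v, 4), (w, 4), (w, 8), (x, 4)}.

{(a, 12), (b, 16), (b, 8), (k, 8), (m, 29), (n, 4), (p, 8), (q, 29), (v, 4), (w, 4), (w, 8), (x, 4)}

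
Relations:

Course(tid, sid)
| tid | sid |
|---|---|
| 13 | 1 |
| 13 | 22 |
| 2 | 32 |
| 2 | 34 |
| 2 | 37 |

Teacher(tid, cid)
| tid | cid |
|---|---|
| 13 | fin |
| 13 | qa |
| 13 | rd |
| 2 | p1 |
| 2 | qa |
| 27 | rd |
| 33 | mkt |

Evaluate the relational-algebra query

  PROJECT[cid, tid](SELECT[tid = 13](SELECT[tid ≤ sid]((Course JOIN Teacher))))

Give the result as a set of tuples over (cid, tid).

{(fin, 13), (qa, 13), (rd, 13)}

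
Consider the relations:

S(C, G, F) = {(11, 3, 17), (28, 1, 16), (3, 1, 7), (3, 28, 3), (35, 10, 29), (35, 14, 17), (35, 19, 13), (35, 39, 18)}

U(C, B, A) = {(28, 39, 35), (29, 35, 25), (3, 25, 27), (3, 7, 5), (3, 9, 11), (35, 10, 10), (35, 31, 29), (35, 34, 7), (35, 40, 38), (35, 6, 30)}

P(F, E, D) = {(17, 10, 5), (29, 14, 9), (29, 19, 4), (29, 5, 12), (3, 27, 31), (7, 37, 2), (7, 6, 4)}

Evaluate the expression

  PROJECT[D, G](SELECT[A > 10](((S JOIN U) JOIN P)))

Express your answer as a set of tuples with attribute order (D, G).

Natural join on C: {(28, 1, 16, 39, 35), (3, 1, 7, 25, 27), (3, 1, 7, 7, 5), (3, 1, 7, 9, 11), (3, 28, 3, 25, 27), (3, 28, 3, 7, 5), (3, 28, 3, 9, 11), (35, 10, 29, 10, 10), (35, 10, 29, 31, 29), (35, 10, 29, 34, 7), (35, 10, 29, 40, 38), (35, 10, 29, 6, 30), (35, 14, 17, 10, 10), (35, 14, 17, 31, 29), (35, 14, 17, 34, 7), (35, 14, 17, 40, 38), (35, 14, 17, 6, 30), (35, 19, 13, 10, 10), (35, 19, 13, 31, 29), (35, 19, 13, 34, 7), (35, 19, 13, 40, 38), (35, 19, 13, 6, 30), (35, 39, 18, 10, 10), (35, 39, 18, 31, 29), (35, 39, 18, 34, 7), (35, 39, 18, 40, 38), (35, 39, 18, 6, 30)}
Natural join on F: {(3, 1, 7, 25, 27, 37, 2), (3, 1, 7, 25, 27, 6, 4), (3, 1, 7, 7, 5, 37, 2), (3, 1, 7, 7, 5, 6, 4), (3, 1, 7, 9, 11, 37, 2), (3, 1, 7, 9, 11, 6, 4), (3, 28, 3, 25, 27, 27, 31), (3, 28, 3, 7, 5, 27, 31), (3, 28, 3, 9, 11, 27, 31), (35, 10, 29, 10, 10, 14, 9), (35, 10, 29, 10, 10, 19, 4), (35, 10, 29, 10, 10, 5, 12), (35, 10, 29, 31, 29, 14, 9), (35, 10, 29, 31, 29, 19, 4), (35, 10, 29, 31, 29, 5, 12), (35, 10, 29, 34, 7, 14, 9), (35, 10, 29, 34, 7, 19, 4), (35, 10, 29, 34, 7, 5, 12), (35, 10, 29, 40, 38, 14, 9), (35, 10, 29, 40, 38, 19, 4), (35, 10, 29, 40, 38, 5, 12), (35, 10, 29, 6, 30, 14, 9), (35, 10, 29, 6, 30, 19, 4), (35, 10, 29, 6, 30, 5, 12), (35, 14, 17, 10, 10, 10, 5), (35, 14, 17, 31, 29, 10, 5), (35, 14, 17, 34, 7, 10, 5), (35, 14, 17, 40, 38, 10, 5), (35, 14, 17, 6, 30, 10, 5)}
Filtering on A > 10 leaves {(3, 1, 7, 25, 27, 37, 2), (3, 1, 7, 25, 27, 6, 4), (3, 1, 7, 9, 11, 37, 2), (3, 1, 7, 9, 11, 6, 4), (3, 28, 3, 25, 27, 27, 31), (3, 28, 3, 9, 11, 27, 31), (35, 10, 29, 31, 29, 14, 9), (35, 10, 29, 31, 29, 19, 4), (35, 10, 29, 31, 29, 5, 12), (35, 10, 29, 40, 38, 14, 9), (35, 10, 29, 40, 38, 19, 4), (35, 10, 29, 40, 38, 5, 12), (35, 10, 29, 6, 30, 14, 9), (35, 10, 29, 6, 30, 19, 4), (35, 10, 29, 6, 30, 5, 12), (35, 14, 17, 31, 29, 10, 5), (35, 14, 17, 40, 38, 10, 5), (35, 14, 17, 6, 30, 10, 5)}.
Projecting to D, G (11 duplicate(s) eliminated): {(12, 10), (2, 1), (31, 28), (4, 1), (4, 10), (5, 14), (9, 10)}

{(12, 10), (2, 1), (31, 28), (4, 1), (4, 10), (5, 14), (9, 10)}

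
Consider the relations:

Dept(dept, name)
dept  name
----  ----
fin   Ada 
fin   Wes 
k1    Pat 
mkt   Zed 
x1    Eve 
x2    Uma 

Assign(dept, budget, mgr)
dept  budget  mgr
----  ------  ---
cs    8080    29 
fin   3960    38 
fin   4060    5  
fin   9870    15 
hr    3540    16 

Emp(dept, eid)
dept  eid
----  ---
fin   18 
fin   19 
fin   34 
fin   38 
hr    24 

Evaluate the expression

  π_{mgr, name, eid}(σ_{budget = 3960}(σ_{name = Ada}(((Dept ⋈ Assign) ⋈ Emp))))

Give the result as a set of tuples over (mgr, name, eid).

Joining Dept and Assign on dept yields {(fin, Ada, 3960, 38), (fin, Ada, 4060, 5), (fin, Ada, 9870, 15), (fin, Wes, 3960, 38), (fin, Wes, 4060, 5), (fin, Wes, 9870, 15)}.
Joining (Dept ⋈ Assign) and Emp on dept yields {(fin, Ada, 3960, 38, 18), (fin, Ada, 3960, 38, 19), (fin, Ada, 3960, 38, 34), (fin, Ada, 3960, 38, 38), (fin, Ada, 4060, 5, 18), (fin, Ada, 4060, 5, 19), (fin, Ada, 4060, 5, 34), (fin, Ada, 4060, 5, 38), (fin, Ada, 9870, 15, 18), (fin, Ada, 9870, 15, 19), (fin, Ada, 9870, 15, 34), (fin, Ada, 9870, 15, 38), (fin, Wes, 3960, 38, 18), (fin, Wes, 3960, 38, 19), (fin, Wes, 3960, 38, 34), (fin, Wes, 3960, 38, 38), (fin, Wes, 4060, 5, 18), (fin, Wes, 4060, 5, 19), (fin, Wes, 4060, 5, 34), (fin, Wes, 4060, 5, 38), (fin, Wes, 9870, 15, 18), (fin, Wes, 9870, 15, 19), (fin, Wes, 9870, 15, 34), (fin, Wes, 9870, 15, 38)}.
Filtering on name = Ada leaves {(fin, Ada, 3960, 38, 18), (fin, Ada, 3960, 38, 19), (fin, Ada, 3960, 38, 34), (fin, Ada, 3960, 38, 38), (fin, Ada, 4060, 5, 18), (fin, Ada, 4060, 5, 19), (fin, Ada, 4060, 5, 34), (fin, Ada, 4060, 5, 38), (fin, Ada, 9870, 15, 18), (fin, Ada, 9870, 15, 19), (fin, Ada, 9870, 15, 34), (fin, Ada, 9870, 15, 38)}.
Filtering on budget = 3960 leaves {(fin, Ada, 3960, 38, 18), (fin, Ada, 3960, 38, 19), (fin, Ada, 3960, 38, 34), (fin, Ada, 3960, 38, 38)}.
Projecting to mgr, name, eid: {(38, Ada, 18), (38, Ada, 19), (38, Ada, 34), (38, Ada, 38)}

{(38, Ada, 18), (38, Ada, 19), (38, Ada, 34), (38, Ada, 38)}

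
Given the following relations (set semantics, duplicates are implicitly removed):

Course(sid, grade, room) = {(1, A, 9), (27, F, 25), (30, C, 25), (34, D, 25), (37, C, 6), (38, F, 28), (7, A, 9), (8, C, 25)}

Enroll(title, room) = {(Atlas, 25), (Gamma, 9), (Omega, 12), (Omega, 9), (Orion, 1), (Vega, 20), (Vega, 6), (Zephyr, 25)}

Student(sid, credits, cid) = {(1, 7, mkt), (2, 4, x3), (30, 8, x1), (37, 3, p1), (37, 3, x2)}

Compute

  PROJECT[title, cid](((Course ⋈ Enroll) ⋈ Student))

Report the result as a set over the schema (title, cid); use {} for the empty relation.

{(Atlas, x1), (Gamma, mkt), (Omega, mkt), (Vega, p1), (Vega, x2), (Zephyr, x1)}

Course ⋈ Enroll (natural join on room): {(1, A, 9, Gamma), (1, A, 9, Omega), (27, F, 25, Atlas), (27, F, 25, Zephyr), (30, C, 25, Atlas), (30, C, 25, Zephyr), (34, D, 25, Atlas), (34, D, 25, Zephyr), (37, C, 6, Vega), (7, A, 9, Gamma), (7, A, 9, Omega), (8, C, 25, Atlas), (8, C, 25, Zephyr)}
(Course ⋈ Enroll) ⋈ Student (natural join on sid): {(1, A, 9, Gamma, 7, mkt), (1, A, 9, Omega, 7, mkt), (30, C, 25, Atlas, 8, x1), (30, C, 25, Zephyr, 8, x1), (37, C, 6, Vega, 3, p1), (37, C, 6, Vega, 3, x2)}
Projecting to title, cid: {(Atlas, x1), (Gamma, mkt), (Omega, mkt), (Vega, p1), (Vega, x2), (Zephyr, x1)}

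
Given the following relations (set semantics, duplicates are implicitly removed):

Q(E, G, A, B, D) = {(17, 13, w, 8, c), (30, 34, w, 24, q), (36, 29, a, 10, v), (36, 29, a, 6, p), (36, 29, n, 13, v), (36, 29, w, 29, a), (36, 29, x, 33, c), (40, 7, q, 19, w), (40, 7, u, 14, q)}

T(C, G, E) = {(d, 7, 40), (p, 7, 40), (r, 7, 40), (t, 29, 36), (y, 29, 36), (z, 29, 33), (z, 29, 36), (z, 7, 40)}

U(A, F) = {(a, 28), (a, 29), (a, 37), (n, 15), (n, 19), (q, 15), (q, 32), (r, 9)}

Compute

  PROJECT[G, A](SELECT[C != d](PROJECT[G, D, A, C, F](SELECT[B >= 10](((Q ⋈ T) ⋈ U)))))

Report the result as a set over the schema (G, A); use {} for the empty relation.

{(29, a), (29, n), (7, q)}

Natural join on E, G: {(36, 29, a, 10, v, t), (36, 29, a, 10, v, y), (36, 29, a, 10, v, z), (36, 29, a, 6, p, t), (36, 29, a, 6, p, y), (36, 29, a, 6, p, z), (36, 29, n, 13, v, t), (36, 29, n, 13, v, y), (36, 29, n, 13, v, z), (36, 29, w, 29, a, t), (36, 29, w, 29, a, y), (36, 29, w, 29, a, z), (36, 29, x, 33, c, t), (36, 29, x, 33, c, y), (36, 29, x, 33, c, z), (40, 7, q, 19, w, d), (40, 7, q, 19, w, p), (40, 7, q, 19, w, r), (40, 7, q, 19, w, z), (40, 7, u, 14, q, d), (40, 7, u, 14, q, p), (40, 7, u, 14, q, r), (40, 7, u, 14, q, z)}
Natural join on A: {(36, 29, a, 10, v, t, 28), (36, 29, a, 10, v, t, 29), (36, 29, a, 10, v, t, 37), (36, 29, a, 10, v, y, 28), (36, 29, a, 10, v, y, 29), (36, 29, a, 10, v, y, 37), (36, 29, a, 10, v, z, 28), (36, 29, a, 10, v, z, 29), (36, 29, a, 10, v, z, 37), (36, 29, a, 6, p, t, 28), (36, 29, a, 6, p, t, 29), (36, 29, a, 6, p, t, 37), (36, 29, a, 6, p, y, 28), (36, 29, a, 6, p, y, 29), (36, 29, a, 6, p, y, 37), (36, 29, a, 6, p, z, 28), (36, 29, a, 6, p, z, 29), (36, 29, a, 6, p, z, 37), (36, 29, n, 13, v, t, 15), (36, 29, n, 13, v, t, 19), (36, 29, n, 13, v, y, 15), (36, 29, n, 13, v, y, 19), (36, 29, n, 13, v, z, 15), (36, 29, n, 13, v, z, 19), (40, 7, q, 19, w, d, 15), (40, 7, q, 19, w, d, 32), (40, 7, q, 19, w, p, 15), (40, 7, q, 19, w, p, 32), (40, 7, q, 19, w, r, 15), (40, 7, q, 19, w, r, 32), (40, 7, q, 19, w, z, 15), (40, 7, q, 19, w, z, 32)}
Filtering on B >= 10 leaves {(36, 29, a, 10, v, t, 28), (36, 29, a, 10, v, t, 29), (36, 29, a, 10, v, t, 37), (36, 29, a, 10, v, y, 28), (36, 29, a, 10, v, y, 29), (36, 29, a, 10, v, y, 37), (36, 29, a, 10, v, z, 28), (36, 29, a, 10, v, z, 29), (36, 29, a, 10, v, z, 37), (36, 29, n, 13, v, t, 15), (36, 29, n, 13, v, t, 19), (36, 29, n, 13, v, y, 15), (36, 29, n, 13, v, y, 19), (36, 29, n, 13, v, z, 15), (36, 29, n, 13, v, z, 19), (40, 7, q, 19, w, d, 15), (40, 7, q, 19, w, d, 32), (40, 7, q, 19, w, p, 15), (40, 7, q, 19, w, p, 32), (40, 7, q, 19, w, r, 15), (40, 7, q, 19, w, r, 32), (40, 7, q, 19, w, z, 15), (40, 7, q, 19, w, z, 32)}.
π_{G, D, A, C, F} gives {(29, v, a, t, 28), (29, v, a, t, 29), (29, v, a, t, 37), (29, v, a, y, 28), (29, v, a, y, 29), (29, v, a, y, 37), (29, v, a, z, 28), (29, v, a, z, 29), (29, v, a, z, 37), (29, v, n, t, 15), (29, v, n, t, 19), (29, v, n, y, 15), (29, v, n, y, 19), (29, v, n, z, 15), (29, v, n, z, 19), (7, w, q, d, 15), (7, w, q, d, 32), (7, w, q, p, 15), (7, w, q, p, 32), (7, w, q, r, 15), (7, w, q, r, 32), (7, w, q, z, 15), (7, w, q, z, 32)}.
Filtering on C != d leaves {(29, v, a, t, 28), (29, v, a, t, 29), (29, v, a, t, 37), (29, v, a, y, 28), (29, v, a, y, 29), (29, v, a, y, 37), (29, v, a, z, 28), (29, v, a, z, 29), (29, v, a, z, 37), (29, v, n, t, 15), (29, v, n, t, 19), (29, v, n, y, 15), (29, v, n, y, 19), (29, v, n, z, 15), (29, v, n, z, 19), (7, w, q, p, 15), (7, w, q, p, 32), (7, w, q, r, 15), (7, w, q, r, 32), (7, w, q, z, 15), (7, w, q, z, 32)}.
π_{G, A} gives {(29, a), (29, n), (7, q)} (18 duplicate(s) eliminated).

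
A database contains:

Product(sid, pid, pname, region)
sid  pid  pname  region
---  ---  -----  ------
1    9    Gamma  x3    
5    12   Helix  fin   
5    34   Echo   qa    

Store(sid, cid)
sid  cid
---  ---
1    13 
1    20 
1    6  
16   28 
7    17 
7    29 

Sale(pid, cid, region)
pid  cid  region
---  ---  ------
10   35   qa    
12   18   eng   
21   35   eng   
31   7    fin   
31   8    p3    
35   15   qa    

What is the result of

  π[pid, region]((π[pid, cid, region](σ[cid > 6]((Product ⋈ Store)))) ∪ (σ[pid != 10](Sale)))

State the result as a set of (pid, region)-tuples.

Natural join on sid: {(1, 9, Gamma, x3, 13), (1, 9, Gamma, x3, 20), (1, 9, Gamma, x3, 6)}
Selection cid > 6: {(1, 9, Gamma, x3, 13), (1, 9, Gamma, x3, 20)}
π[pid, cid, region]: project onto (pid, cid, region) → {(9, 13, x3), (9, 20, x3)}
Selection pid != 10: {(12, 18, eng), (21, 35, eng), (31, 7, fin), (31, 8, p3), (35, 15, qa)}
Taking the union: {(12, 18, eng), (21, 35, eng), (31, 7, fin), (31, 8, p3), (35, 15, qa), (9, 13, x3), (9, 20, x3)}
π[pid, region]: project onto (pid, region) (1 duplicate(s) eliminated) → {(12, eng), (21, eng), (31, fin), (31, p3), (35, qa), (9, x3)}

{(12, eng), (21, eng), (31, fin), (31, p3), (35, qa), (9, x3)}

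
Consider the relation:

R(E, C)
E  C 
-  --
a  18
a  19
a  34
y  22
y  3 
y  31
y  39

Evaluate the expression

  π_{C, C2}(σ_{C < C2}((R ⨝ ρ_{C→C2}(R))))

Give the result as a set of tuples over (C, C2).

{(18, 19), (18, 34), (19, 34), (22, 31), (22, 39), (3, 22), (3, 31), (3, 39), (31, 39)}

ρ[C→C2]: schema becomes (E, C2); tuples unchanged.
Joining R and ρ_{C→C2}(R) on E yields {(a, 18, 18), (a, 18, 19), (a, 18, 34), (a, 19, 18), (a, 19, 19), (a, 19, 34), (a, 34, 18), (a, 34, 19), (a, 34, 34), (y, 22, 22), (y, 22, 3), (y, 22, 31), (y, 22, 39), (y, 3, 22), (y, 3, 3), (y, 3, 31), (y, 3, 39), (y, 31, 22), (y, 31, 3), (y, 31, 31), (y, 31, 39), (y, 39, 22), (y, 39, 3), (y, 39, 31), (y, 39, 39)}.
Selection C < C2: {(a, 18, 19), (a, 18, 34), (a, 19, 34), (y, 22, 31), (y, 22, 39), (y, 3, 22), (y, 3, 31), (y, 3, 39), (y, 31, 39)}
π_{C, C2} gives {(18, 19), (18, 34), (19, 34), (22, 31), (22, 39), (3, 22), (3, 31), (3, 39), (31, 39)}.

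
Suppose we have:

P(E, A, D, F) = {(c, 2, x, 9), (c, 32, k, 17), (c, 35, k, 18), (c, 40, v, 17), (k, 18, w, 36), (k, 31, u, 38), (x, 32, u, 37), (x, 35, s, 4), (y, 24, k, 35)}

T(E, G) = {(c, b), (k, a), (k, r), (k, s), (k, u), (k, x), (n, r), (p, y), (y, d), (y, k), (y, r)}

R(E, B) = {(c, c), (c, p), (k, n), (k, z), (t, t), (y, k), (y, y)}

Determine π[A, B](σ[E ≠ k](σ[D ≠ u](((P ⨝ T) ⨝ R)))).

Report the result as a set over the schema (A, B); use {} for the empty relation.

Natural join on E: {(c, 2, x, 9, b), (c, 32, k, 17, b), (c, 35, k, 18, b), (c, 40, v, 17, b), (k, 18, w, 36, a), (k, 18, w, 36, r), (k, 18, w, 36, s), (k, 18, w, 36, u), (k, 18, w, 36, x), (k, 31, u, 38, a), (k, 31, u, 38, r), (k, 31, u, 38, s), (k, 31, u, 38, u), (k, 31, u, 38, x), (y, 24, k, 35, d), (y, 24, k, 35, k), (y, 24, k, 35, r)}
Natural join on E: {(c, 2, x, 9, b, c), (c, 2, x, 9, b, p), (c, 32, k, 17, b, c), (c, 32, k, 17, b, p), (c, 35, k, 18, b, c), (c, 35, k, 18, b, p), (c, 40, v, 17, b, c), (c, 40, v, 17, b, p), (k, 18, w, 36, a, n), (k, 18, w, 36, a, z), (k, 18, w, 36, r, n), (k, 18, w, 36, r, z), (k, 18, w, 36, s, n), (k, 18, w, 36, s, z), (k, 18, w, 36, u, n), (k, 18, w, 36, u, z), (k, 18, w, 36, x, n), (k, 18, w, 36, x, z), (k, 31, u, 38, a, n), (k, 31, u, 38, a, z), (k, 31, u, 38, r, n), (k, 31, u, 38, r, z), (k, 31, u, 38, s, n), (k, 31, u, 38, s, z), (k, 31, u, 38, u, n), (k, 31, u, 38, u, z), (k, 31, u, 38, x, n), (k, 31, u, 38, x, z), (y, 24, k, 35, d, k), (y, 24, k, 35, d, y), (y, 24, k, 35, k, k), (y, 24, k, 35, k, y), (y, 24, k, 35, r, k), (y, 24, k, 35, r, y)}
Apply σ_{D ≠ u}; surviving tuples: {(c, 2, x, 9, b, c), (c, 2, x, 9, b, p), (c, 32, k, 17, b, c), (c, 32, k, 17, b, p), (c, 35, k, 18, b, c), (c, 35, k, 18, b, p), (c, 40, v, 17, b, c), (c, 40, v, 17, b, p), (k, 18, w, 36, a, n), (k, 18, w, 36, a, z), (k, 18, w, 36, r, n), (k, 18, w, 36, r, z), (k, 18, w, 36, s, n), (k, 18, w, 36, s, z), (k, 18, w, 36, u, n), (k, 18, w, 36, u, z), (k, 18, w, 36, x, n), (k, 18, w, 36, x, z), (y, 24, k, 35, d, k), (y, 24, k, 35, d, y), (y, 24, k, 35, k, k), (y, 24, k, 35, k, y), (y, 24, k, 35, r, k), (y, 24, k, 35, r, y)}
Apply σ_{E ≠ k}; surviving tuples: {(c, 2, x, 9, b, c), (c, 2, x, 9, b, p), (c, 32, k, 17, b, c), (c, 32, k, 17, b, p), (c, 35, k, 18, b, c), (c, 35, k, 18, b, p), (c, 40, v, 17, b, c), (c, 40, v, 17, b, p), (y, 24, k, 35, d, k), (y, 24, k, 35, d, y), (y, 24, k, 35, k, k), (y, 24, k, 35, k, y), (y, 24, k, 35, r, k), (y, 24, k, 35, r, y)}
Projecting to A, B (4 duplicate(s) eliminated): {(2, c), (2, p), (24, k), (24, y), (32, c), (32, p), (35, c), (35, p), (40, c), (40, p)}

{(2, c), (2, p), (24, k), (24, y), (32, c), (32, p), (35, c), (35, p), (40, c), (40, p)}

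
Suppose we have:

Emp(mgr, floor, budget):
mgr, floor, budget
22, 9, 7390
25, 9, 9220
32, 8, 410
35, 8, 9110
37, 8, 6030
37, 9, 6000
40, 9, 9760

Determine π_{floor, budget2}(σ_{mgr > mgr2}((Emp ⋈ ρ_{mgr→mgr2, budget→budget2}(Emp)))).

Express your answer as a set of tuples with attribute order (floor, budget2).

{(8, 410), (8, 9110), (9, 6000), (9, 7390), (9, 9220)}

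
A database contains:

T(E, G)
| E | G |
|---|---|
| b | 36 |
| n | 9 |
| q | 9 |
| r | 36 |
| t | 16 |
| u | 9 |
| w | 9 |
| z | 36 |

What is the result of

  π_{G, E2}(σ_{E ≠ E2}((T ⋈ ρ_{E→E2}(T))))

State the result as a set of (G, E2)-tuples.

ρ[E→E2]: schema becomes (E2, G); tuples unchanged.
T ⋈ ρ_{E→E2}(T) (natural join on G): {(b, 36, b), (b, 36, r), (b, 36, z), (n, 9, n), (n, 9, q), (n, 9, u), (n, 9, w), (q, 9, n), (q, 9, q), (q, 9, u), (q, 9, w), (r, 36, b), (r, 36, r), (r, 36, z), (t, 16, t), (u, 9, n), (u, 9, q), (u, 9, u), (u, 9, w), (w, 9, n), (w, 9, q), (w, 9, u), (w, 9, w), (z, 36, b), (z, 36, r), (z, 36, z)}
Apply σ_{E ≠ E2}; surviving tuples: {(b, 36, r), (b, 36, z), (n, 9, q), (n, 9, u), (n, 9, w), (q, 9, n), (q, 9, u), (q, 9, w), (r, 36, b), (r, 36, z), (u, 9, n), (u, 9, q), (u, 9, w), (w, 9, n), (w, 9, q), (w, 9, u), (z, 36, b), (z, 36, r)}
Projecting to G, E2 (11 duplicate(s) eliminated): {(36, b), (36, r), (36, z), (9, n), (9, q), (9, u), (9, w)}

{(36, b), (36, r), (36, z), (9, n), (9, q), (9, u), (9, w)}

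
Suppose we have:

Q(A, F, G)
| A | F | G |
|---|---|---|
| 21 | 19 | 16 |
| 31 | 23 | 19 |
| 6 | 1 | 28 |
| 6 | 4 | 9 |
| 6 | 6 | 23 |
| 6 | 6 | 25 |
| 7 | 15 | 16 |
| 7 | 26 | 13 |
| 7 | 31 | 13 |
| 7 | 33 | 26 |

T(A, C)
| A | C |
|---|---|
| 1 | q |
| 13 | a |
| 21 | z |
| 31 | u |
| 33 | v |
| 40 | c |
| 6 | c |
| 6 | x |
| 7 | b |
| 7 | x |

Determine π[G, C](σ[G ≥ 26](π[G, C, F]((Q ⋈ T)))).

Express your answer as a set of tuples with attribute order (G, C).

{(26, b), (26, x), (28, c), (28, x)}

Q ⋈ T (natural join on A): {(21, 19, 16, z), (31, 23, 19, u), (6, 1, 28, c), (6, 1, 28, x), (6, 4, 9, c), (6, 4, 9, x), (6, 6, 23, c), (6, 6, 23, x), (6, 6, 25, c), (6, 6, 25, x), (7, 15, 16, b), (7, 15, 16, x), (7, 26, 13, b), (7, 26, 13, x), (7, 31, 13, b), (7, 31, 13, x), (7, 33, 26, b), (7, 33, 26, x)}
π_{G, C, F} gives {(13, b, 26), (13, b, 31), (13, x, 26), (13, x, 31), (16, b, 15), (16, x, 15), (16, z, 19), (19, u, 23), (23, c, 6), (23, x, 6), (25, c, 6), (25, x, 6), (26, b, 33), (26, x, 33), (28, c, 1), (28, x, 1), (9, c, 4), (9, x, 4)}.
σ[G ≥ 26]: keep tuples satisfying G ≥ 26 → {(26, b, 33), (26, x, 33), (28, c, 1), (28, x, 1)}
π_{G, C} gives {(26, b), (26, x), (28, c), (28, x)}.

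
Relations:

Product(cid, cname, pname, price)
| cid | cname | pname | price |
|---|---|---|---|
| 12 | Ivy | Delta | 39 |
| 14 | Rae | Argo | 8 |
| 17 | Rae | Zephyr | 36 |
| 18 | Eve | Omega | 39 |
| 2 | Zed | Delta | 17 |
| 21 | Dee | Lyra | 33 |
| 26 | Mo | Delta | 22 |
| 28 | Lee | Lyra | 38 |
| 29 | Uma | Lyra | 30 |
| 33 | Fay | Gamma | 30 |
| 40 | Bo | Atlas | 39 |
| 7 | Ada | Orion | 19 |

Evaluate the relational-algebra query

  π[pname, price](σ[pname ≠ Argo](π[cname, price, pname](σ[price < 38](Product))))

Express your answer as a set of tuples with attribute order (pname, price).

Selection price < 38: {(14, Rae, Argo, 8), (17, Rae, Zephyr, 36), (2, Zed, Delta, 17), (21, Dee, Lyra, 33), (26, Mo, Delta, 22), (29, Uma, Lyra, 30), (33, Fay, Gamma, 30), (7, Ada, Orion, 19)}
Projecting to cname, price, pname: {(Ada, 19, Orion), (Dee, 33, Lyra), (Fay, 30, Gamma), (Mo, 22, Delta), (Rae, 36, Zephyr), (Rae, 8, Argo), (Uma, 30, Lyra), (Zed, 17, Delta)}
Selection pname ≠ Argo: {(Ada, 19, Orion), (Dee, 33, Lyra), (Fay, 30, Gamma), (Mo, 22, Delta), (Rae, 36, Zephyr), (Uma, 30, Lyra), (Zed, 17, Delta)}
Projecting to pname, price: {(Delta, 17), (Delta, 22), (Gamma, 30), (Lyra, 30), (Lyra, 33), (Orion, 19), (Zephyr, 36)}

{(Delta, 17), (Delta, 22), (Gamma, 30), (Lyra, 30), (Lyra, 33), (Orion, 19), (Zephyr, 36)}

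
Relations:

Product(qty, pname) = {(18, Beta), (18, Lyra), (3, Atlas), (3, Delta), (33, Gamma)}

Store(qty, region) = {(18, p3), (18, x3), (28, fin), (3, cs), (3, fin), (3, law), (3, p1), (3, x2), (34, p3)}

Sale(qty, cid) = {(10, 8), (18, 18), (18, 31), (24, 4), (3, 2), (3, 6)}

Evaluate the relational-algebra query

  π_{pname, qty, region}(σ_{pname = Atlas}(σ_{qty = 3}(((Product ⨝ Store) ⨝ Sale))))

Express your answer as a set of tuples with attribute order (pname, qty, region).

Joining Product and Store on qty yields {(18, Beta, p3), (18, Beta, x3), (18, Lyra, p3), (18, Lyra, x3), (3, Atlas, cs), (3, Atlas, fin), (3, Atlas, law), (3, Atlas, p1), (3, Atlas, x2), (3, Delta, cs), (3, Delta, fin), (3, Delta, law), (3, Delta, p1), (3, Delta, x2)}.
Joining (Product ⨝ Store) and Sale on qty yields {(18, Beta, p3, 18), (18, Beta, p3, 31), (18, Beta, x3, 18), (18, Beta, x3, 31), (18, Lyra, p3, 18), (18, Lyra, p3, 31), (18, Lyra, x3, 18), (18, Lyra, x3, 31), (3, Atlas, cs, 2), (3, Atlas, cs, 6), (3, Atlas, fin, 2), (3, Atlas, fin, 6), (3, Atlas, law, 2), (3, Atlas, law, 6), (3, Atlas, p1, 2), (3, Atlas, p1, 6), (3, Atlas, x2, 2), (3, Atlas, x2, 6), (3, Delta, cs, 2), (3, Delta, cs, 6), (3, Delta, fin, 2), (3, Delta, fin, 6), (3, Delta, law, 2), (3, Delta, law, 6), (3, Delta, p1, 2), (3, Delta, p1, 6), (3, Delta, x2, 2), (3, Delta, x2, 6)}.
Filtering on qty = 3 leaves {(3, Atlas, cs, 2), (3, Atlas, cs, 6), (3, Atlas, fin, 2), (3, Atlas, fin, 6), (3, Atlas, law, 2), (3, Atlas, law, 6), (3, Atlas, p1, 2), (3, Atlas, p1, 6), (3, Atlas, x2, 2), (3, Atlas, x2, 6), (3, Delta, cs, 2), (3, Delta, cs, 6), (3, Delta, fin, 2), (3, Delta, fin, 6), (3, Delta, law, 2), (3, Delta, law, 6), (3, Delta, p1, 2), (3, Delta, p1, 6), (3, Delta, x2, 2), (3, Delta, x2, 6)}.
Filtering on pname = Atlas leaves {(3, Atlas, cs, 2), (3, Atlas, cs, 6), (3, Atlas, fin, 2), (3, Atlas, fin, 6), (3, Atlas, law, 2), (3, Atlas, law, 6), (3, Atlas, p1, 2), (3, Atlas, p1, 6), (3, Atlas, x2, 2), (3, Atlas, x2, 6)}.
Projecting to pname, qty, region (5 duplicate(s) eliminated): {(Atlas, 3, cs), (Atlas, 3, fin), (Atlas, 3, law), (Atlas, 3, p1), (Atlas, 3, x2)}

{(Atlas, 3, cs), (Atlas, 3, fin), (Atlas, 3, law), (Atlas, 3, p1), (Atlas, 3, x2)}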